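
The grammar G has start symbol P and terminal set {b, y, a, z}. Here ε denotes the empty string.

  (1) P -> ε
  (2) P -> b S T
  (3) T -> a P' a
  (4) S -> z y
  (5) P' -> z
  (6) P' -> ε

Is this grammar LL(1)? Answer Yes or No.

Yes

FIRST(P) = {ε, b}
FIRST(T) = {a}
FIRST(S) = {z}
FIRST(P') = {ε, z}
FOLLOW(P) = {$}
FOLLOW(T) = {$}
FOLLOW(S) = {a}
FOLLOW(P') = {a}
Each cell of M receives at most one production.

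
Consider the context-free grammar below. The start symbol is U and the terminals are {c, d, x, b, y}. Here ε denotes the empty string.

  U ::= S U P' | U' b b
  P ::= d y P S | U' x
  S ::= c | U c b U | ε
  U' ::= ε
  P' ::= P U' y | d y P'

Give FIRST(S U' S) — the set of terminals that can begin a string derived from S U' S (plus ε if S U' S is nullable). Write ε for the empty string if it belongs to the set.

{ε, b, c}

FIRST(U') = {ε}
FIRST(P) = {d, x}  (via U' x)
FIRST(P') = {d, x}  (via P U' y)
FIRST(U) = {b, c}  (via S U P', U' b b)
FIRST(S) = {ε, b, c}  (via U c b U)
FIRST(S U' S): take FIRST of each symbol in turn, carrying on past any symbol whose FIRST contains ε; result {ε, b, c}.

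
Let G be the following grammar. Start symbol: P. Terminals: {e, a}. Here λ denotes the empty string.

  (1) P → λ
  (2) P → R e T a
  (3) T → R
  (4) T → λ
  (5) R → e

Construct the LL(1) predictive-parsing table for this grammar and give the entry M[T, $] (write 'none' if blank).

FIRST(R): from R→e we get {e}. So FIRST(R) = {e}.
FIRST(P): from P→λ we get {λ}; from P→R e T a we get {e}. So FIRST(P) = {λ, e}.
FIRST(T): from T→R we get {e}; from T→λ we get {λ}. So FIRST(T) = {λ, e}.
FOLLOW(P) includes $ since P is the start symbol.
FOLLOW(T): in P→R e T a, T is followed by a with FIRST {a}. Thus FOLLOW(T) = {a}.
For T → R: FIRST(R) = {e}, so it goes in M[T, t] for t ∈ {e}.
For T → λ: FIRST(λ) = {λ}, so it goes in M[T, t] for t ∈ {}; since λ ∈ FIRST, also for every t ∈ FOLLOW(T) = {a}.
None of these place a production in M[T, $].

none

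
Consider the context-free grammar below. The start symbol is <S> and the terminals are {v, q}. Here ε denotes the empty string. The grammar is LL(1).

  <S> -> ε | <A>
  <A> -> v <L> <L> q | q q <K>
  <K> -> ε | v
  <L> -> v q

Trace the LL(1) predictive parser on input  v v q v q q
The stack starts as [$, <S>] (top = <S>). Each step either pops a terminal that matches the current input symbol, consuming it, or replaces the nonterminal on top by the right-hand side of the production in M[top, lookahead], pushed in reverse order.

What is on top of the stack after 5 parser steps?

     Stack          Input          Action
  1  $ <S>          v v q v q q $  expand <S> -> <A>
  2  $ <A>          v v q v q q $  expand <A> -> v <L> <L> q
  3  $ q <L> <L> v  v v q v q q $  match v
  4  $ q <L> <L>    v q v q q $    expand <L> -> v q
  5  $ q <L> q v    v q v q q $    match v
Stack after step 5: $ q <L> q (top = q).

q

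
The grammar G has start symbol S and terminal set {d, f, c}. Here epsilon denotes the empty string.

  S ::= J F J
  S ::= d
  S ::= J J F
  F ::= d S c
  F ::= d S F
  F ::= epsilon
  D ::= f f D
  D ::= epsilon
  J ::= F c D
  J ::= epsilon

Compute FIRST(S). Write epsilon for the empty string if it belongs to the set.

{epsilon, c, d}

FIRST(F) = {epsilon, d}
FIRST(D) = {epsilon, f}
FIRST(J) = {epsilon, c, d}  (via F c D)
FIRST(S) = {epsilon, c, d}  (via J F J, J J F)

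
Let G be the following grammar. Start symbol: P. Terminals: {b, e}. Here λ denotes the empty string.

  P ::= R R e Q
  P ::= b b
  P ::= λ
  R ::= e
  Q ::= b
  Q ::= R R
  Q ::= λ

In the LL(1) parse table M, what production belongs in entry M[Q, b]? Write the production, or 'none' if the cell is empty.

FIRST(R): from R::=e we get {e}. So FIRST(R) = {e}.
FIRST(P): from P::=R R e Q we get {e}; from P::=b b we get {b}; from P::=λ we get {λ}. So FIRST(P) = {λ, b, e}.
FIRST(Q): from Q::=b we get {b}; from Q::=R R we get {e}; from Q::=λ we get {λ}. So FIRST(Q) = {λ, b, e}.
FOLLOW(P) includes $ since P is the start symbol.
FOLLOW(P): P appears on no right-hand side. Thus FOLLOW(P) = {$}.
FOLLOW(Q): in P::=R R e Q, the suffix after Q is empty, so FOLLOW(Q) ⊇ FOLLOW(P) = {$}. Thus FOLLOW(Q) = {$}.
For Q ::= b: FIRST(b) = {b}, so it goes in M[Q, t] for t ∈ {b}.
For Q ::= R R: FIRST(R R) = {e}, so it goes in M[Q, t] for t ∈ {e}.
For Q ::= λ: FIRST(λ) = {λ}, so it goes in M[Q, t] for t ∈ {}; since λ ∈ FIRST, also for every t ∈ FOLLOW(Q) = {$}.

Q ::= b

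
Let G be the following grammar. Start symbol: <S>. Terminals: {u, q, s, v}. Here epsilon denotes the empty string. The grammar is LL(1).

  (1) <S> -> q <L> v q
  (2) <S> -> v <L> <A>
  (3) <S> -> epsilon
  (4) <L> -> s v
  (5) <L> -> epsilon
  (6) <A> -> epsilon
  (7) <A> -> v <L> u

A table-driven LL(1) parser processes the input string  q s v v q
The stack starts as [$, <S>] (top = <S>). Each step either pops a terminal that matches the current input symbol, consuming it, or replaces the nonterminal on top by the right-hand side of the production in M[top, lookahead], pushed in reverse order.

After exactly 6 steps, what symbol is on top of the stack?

     Stack        Input        Action
  1  $ <S>        q s v v q $  expand <S> -> q <L> v q
  2  $ q v <L> q  q s v v q $  match q
  3  $ q v <L>    s v v q $    expand <L> -> s v
  4  $ q v v s    s v v q $    match s
  5  $ q v v      v v q $      match v
  6  $ q v        v q $        match v
Stack after step 6: $ q (top = q).

q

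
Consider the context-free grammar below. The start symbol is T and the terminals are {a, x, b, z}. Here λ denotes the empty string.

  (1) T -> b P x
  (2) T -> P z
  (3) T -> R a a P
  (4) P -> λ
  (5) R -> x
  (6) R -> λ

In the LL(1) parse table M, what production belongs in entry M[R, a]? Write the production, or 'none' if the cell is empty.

FIRST(P): from P->λ we get {λ}. So FIRST(P) = {λ}.
FIRST(R): from R->x we get {x}; from R->λ we get {λ}. So FIRST(R) = {λ, x}.
FIRST(T): from T->b P x we get {b}; from T->P z we get {z}; from T->R a a P we get {a, x}. So FIRST(T) = {a, b, x, z}.
FOLLOW(T) includes $ since T is the start symbol.
FOLLOW(R): in T->R a a P, R is followed by a a P with FIRST {a}. Thus FOLLOW(R) = {a}.
For R -> x: FIRST(x) = {x}, so it goes in M[R, t] for t ∈ {x}.
For R -> λ: FIRST(λ) = {λ}, so it goes in M[R, t] for t ∈ {}; since λ ∈ FIRST, also for every t ∈ FOLLOW(R) = {a}.

R -> λ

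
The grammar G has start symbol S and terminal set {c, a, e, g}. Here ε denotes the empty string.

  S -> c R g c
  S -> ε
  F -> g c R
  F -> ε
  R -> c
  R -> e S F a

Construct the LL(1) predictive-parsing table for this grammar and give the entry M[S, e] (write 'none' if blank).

FIRST(S): from S->c R g c we get {c}; from S->ε we get {ε}. So FIRST(S) = {ε, c}.
FIRST(F): from F->g c R we get {g}; from F->ε we get {ε}. So FIRST(F) = {ε, g}.
FIRST(R): from R->c we get {c}; from R->e S F a we get {e}. So FIRST(R) = {c, e}.
FOLLOW(S) includes $ since S is the start symbol.
FOLLOW(S): in R->e S F a, S is followed by F a with FIRST {a, g}. Thus FOLLOW(S) = {$, a, g}.
For S -> c R g c: FIRST(c R g c) = {c}, so it goes in M[S, t] for t ∈ {c}.
For S -> ε: FIRST(ε) = {ε}, so it goes in M[S, t] for t ∈ {}; since ε ∈ FIRST, also for every t ∈ FOLLOW(S) = {$, a, g}.
None of these place a production in M[S, e].

none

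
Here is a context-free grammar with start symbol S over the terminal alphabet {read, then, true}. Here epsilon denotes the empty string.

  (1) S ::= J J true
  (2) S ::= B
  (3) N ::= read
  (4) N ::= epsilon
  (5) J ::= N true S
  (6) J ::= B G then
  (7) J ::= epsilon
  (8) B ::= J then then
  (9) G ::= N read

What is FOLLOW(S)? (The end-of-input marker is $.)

{$, read, then, true}

FIRST(N): from N::=read we get {read}; from N::=epsilon we get {epsilon}. So FIRST(N) = {epsilon, read}.
FIRST(G): from G::=N read we get {read}. So FIRST(G) = {read}.
FIRST(S): from S::=J J true we get {read, then, true}; from S::=B we get {read, then, true}. So FIRST(S) = {read, then, true}.
FIRST(J): from J::=N true S we get {read, true}; from J::=B G then we get {read, then, true}; from J::=epsilon we get {epsilon}. So FIRST(J) = {epsilon, read, then, true}.
FIRST(B): from B::=J then then we get {read, then, true}. So FIRST(B) = {read, then, true}.
FOLLOW(S) includes $ since S is the start symbol.
FOLLOW(N): in J::=N true S, N is followed by true S with FIRST {true}; in G::=N read, N is followed by read with FIRST {read}. Thus FOLLOW(N) = {read, true}.
FOLLOW(J): in S::=J J true (occurrence 1), J is followed by J true with FIRST {read, then, true}; in S::=J J true (occurrence 2), J is followed by true with FIRST {true}; in B::=J then then, J is followed by then then with FIRST {then}. Thus FOLLOW(J) = {read, then, true}.
FOLLOW(S): in J::=N true S, the suffix after S is empty, so FOLLOW(S) ⊇ FOLLOW(J) = {read, then, true}. Thus FOLLOW(S) = {$, read, then, true}.
FOLLOW(B): in S::=B, the suffix after B is empty, so FOLLOW(B) ⊇ FOLLOW(S) = {$, read, then, true}; in J::=B G then, B is followed by G then with FIRST {read}. Thus FOLLOW(B) = {$, read, then, true}.
FOLLOW(G): in J::=B G then, G is followed by then with FIRST {then}. Thus FOLLOW(G) = {then}.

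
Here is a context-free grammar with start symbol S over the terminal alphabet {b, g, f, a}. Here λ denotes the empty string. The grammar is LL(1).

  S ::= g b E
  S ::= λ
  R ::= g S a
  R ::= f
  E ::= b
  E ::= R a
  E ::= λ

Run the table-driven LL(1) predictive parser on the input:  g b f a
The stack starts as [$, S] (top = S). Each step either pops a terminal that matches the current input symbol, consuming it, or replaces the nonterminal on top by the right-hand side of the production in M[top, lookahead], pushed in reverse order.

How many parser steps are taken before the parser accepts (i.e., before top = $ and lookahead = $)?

7

step 1: stack=$ S  input=g b f a $  — expand S ::= g b E
step 2: stack=$ E b g  input=g b f a $  — match g
step 3: stack=$ E b  input=b f a $  — match b
step 4: stack=$ E  input=f a $  — expand E ::= R a
step 5: stack=$ a R  input=f a $  — expand R ::= f
step 6: stack=$ a f  input=f a $  — match f
step 7: stack=$ a  input=a $  — match a
Accept reached after 7 steps.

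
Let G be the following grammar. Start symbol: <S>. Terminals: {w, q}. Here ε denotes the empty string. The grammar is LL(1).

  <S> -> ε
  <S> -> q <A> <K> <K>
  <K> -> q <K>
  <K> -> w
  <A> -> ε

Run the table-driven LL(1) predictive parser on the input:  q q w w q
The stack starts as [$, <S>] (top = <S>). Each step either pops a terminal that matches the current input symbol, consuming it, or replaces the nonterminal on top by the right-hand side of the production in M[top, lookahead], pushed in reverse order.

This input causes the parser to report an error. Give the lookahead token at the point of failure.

q

step 1: stack=$ <S>  input=q q w w q $  — expand <S> -> q <A> <K> <K>
step 2: stack=$ <K> <K> <A> q  input=q q w w q $  — match q
step 3: stack=$ <K> <K> <A>  input=q w w q $  — expand <A> -> ε
step 4: stack=$ <K> <K>  input=q w w q $  — expand <K> -> q <K>
step 5: stack=$ <K> <K> q  input=q w w q $  — match q
step 6: stack=$ <K> <K>  input=w w q $  — expand <K> -> w
step 7: stack=$ <K> w  input=w w q $  — match w
step 8: stack=$ <K>  input=w q $  — expand <K> -> w
step 9: stack=$ w  input=w q $  — match w
step 10: stack=$  input=q $  — error: stack empty but input remains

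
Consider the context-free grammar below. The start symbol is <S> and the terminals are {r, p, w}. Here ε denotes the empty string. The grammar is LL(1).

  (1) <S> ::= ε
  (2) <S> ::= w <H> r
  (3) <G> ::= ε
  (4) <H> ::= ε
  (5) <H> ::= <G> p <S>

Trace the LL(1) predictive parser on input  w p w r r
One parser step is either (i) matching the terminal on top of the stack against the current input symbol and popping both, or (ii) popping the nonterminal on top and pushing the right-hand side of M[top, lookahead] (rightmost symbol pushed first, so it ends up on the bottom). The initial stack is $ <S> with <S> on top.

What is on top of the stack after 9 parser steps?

     Stack          Input        Action
  1  $ <S>          w p w r r $  expand <S> ::= w <H> r
  2  $ r <H> w      w p w r r $  match w
  3  $ r <H>        p w r r $    expand <H> ::= <G> p <S>
  4  $ r <S> p <G>  p w r r $    expand <G> ::= ε
  5  $ r <S> p      p w r r $    match p
  6  $ r <S>        w r r $      expand <S> ::= w <H> r
  7  $ r r <H> w    w r r $      match w
  8  $ r r <H>      r r $        expand <H> ::= ε
  9  $ r r          r r $        match r
Stack after step 9: $ r (top = r).

r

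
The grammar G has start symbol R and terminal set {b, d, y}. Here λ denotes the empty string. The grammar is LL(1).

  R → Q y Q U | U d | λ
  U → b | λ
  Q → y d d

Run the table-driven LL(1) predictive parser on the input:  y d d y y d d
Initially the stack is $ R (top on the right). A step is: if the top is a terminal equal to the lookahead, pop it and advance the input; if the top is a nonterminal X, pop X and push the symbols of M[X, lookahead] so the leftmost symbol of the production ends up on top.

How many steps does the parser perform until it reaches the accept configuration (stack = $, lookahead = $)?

11

      Stack          Input            Action
   1  $ R            y d d y y d d $  expand R → Q y Q U
   2  $ U Q y Q      y d d y y d d $  expand Q → y d d
   3  $ U Q y d d y  y d d y y d d $  match y
   4  $ U Q y d d    d d y y d d $    match d
   5  $ U Q y d      d y y d d $      match d
   6  $ U Q y        y y d d $        match y
   7  $ U Q          y d d $          expand Q → y d d
   8  $ U d d y      y d d $          match y
   9  $ U d d        d d $            match d
  10  $ U d          d $              match d
  11  $ U            $                expand U → λ
Accept reached after 11 steps.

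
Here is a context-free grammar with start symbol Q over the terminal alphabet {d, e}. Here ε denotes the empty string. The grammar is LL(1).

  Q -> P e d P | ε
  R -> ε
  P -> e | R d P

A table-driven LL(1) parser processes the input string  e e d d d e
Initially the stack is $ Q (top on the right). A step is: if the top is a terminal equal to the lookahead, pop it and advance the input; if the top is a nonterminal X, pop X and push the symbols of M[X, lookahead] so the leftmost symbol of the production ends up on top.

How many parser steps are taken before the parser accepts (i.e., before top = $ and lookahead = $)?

step 1: stack=$ Q  input=e e d d d e $  — expand Q -> P e d P
step 2: stack=$ P d e P  input=e e d d d e $  — expand P -> e
step 3: stack=$ P d e e  input=e e d d d e $  — match e
step 4: stack=$ P d e  input=e d d d e $  — match e
step 5: stack=$ P d  input=d d d e $  — match d
step 6: stack=$ P  input=d d e $  — expand P -> R d P
step 7: stack=$ P d R  input=d d e $  — expand R -> ε
step 8: stack=$ P d  input=d d e $  — match d
step 9: stack=$ P  input=d e $  — expand P -> R d P
step 10: stack=$ P d R  input=d e $  — expand R -> ε
step 11: stack=$ P d  input=d e $  — match d
step 12: stack=$ P  input=e $  — expand P -> e
step 13: stack=$ e  input=e $  — match e
Accept reached after 13 steps.

13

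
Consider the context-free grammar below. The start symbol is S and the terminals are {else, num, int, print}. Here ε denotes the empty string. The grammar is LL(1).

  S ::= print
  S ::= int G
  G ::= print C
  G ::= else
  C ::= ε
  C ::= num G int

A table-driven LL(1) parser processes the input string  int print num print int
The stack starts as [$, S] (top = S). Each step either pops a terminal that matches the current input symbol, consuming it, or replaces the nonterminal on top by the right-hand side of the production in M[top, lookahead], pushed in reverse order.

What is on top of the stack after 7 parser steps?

print

     Stack        Input                      Action
  1  $ S          int print num print int $  expand S ::= int G
  2  $ G int      int print num print int $  match int
  3  $ G          print num print int $      expand G ::= print C
  4  $ C print    print num print int $      match print
  5  $ C          num print int $            expand C ::= num G int
  6  $ int G num  num print int $            match num
  7  $ int G      print int $                expand G ::= print C
Stack after step 7: $ int C print (top = print).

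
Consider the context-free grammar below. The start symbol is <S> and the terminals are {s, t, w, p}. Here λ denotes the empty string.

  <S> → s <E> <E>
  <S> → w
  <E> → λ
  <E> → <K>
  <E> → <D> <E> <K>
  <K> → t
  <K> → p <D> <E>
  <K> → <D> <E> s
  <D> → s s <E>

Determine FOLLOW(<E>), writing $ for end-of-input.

FIRST(<S>): from <S>→s <E> <E> we get {s}; from <S>→w we get {w}. So FIRST(<S>) = {s, w}.
FIRST(<D>): from <D>→s s <E> we get {s}. So FIRST(<D>) = {s}.
FIRST(<K>): from <K>→t we get {t}; from <K>→p <D> <E> we get {p}; from <K>→<D> <E> s we get {s}. So FIRST(<K>) = {p, s, t}.
FIRST(<E>): from <E>→λ we get {λ}; from <E>→<K> we get {p, s, t}; from <E>→<D> <E> <K> we get {s}. So FIRST(<E>) = {λ, p, s, t}.
FOLLOW(<S>) includes $ since <S> is the start symbol.
FOLLOW(<S>): <S> appears on no right-hand side. Thus FOLLOW(<S>) = {$}.
FOLLOW(<E>): in <S>→s <E> <E> (occurrence 1), <E> is followed by <E> with FIRST {λ, p, s, t}; in <S>→s <E> <E> (occurrence 1), the suffix after <E> is nullable, so FOLLOW(<E>) ⊇ FOLLOW(<S>) = {$}; in <S>→s <E> <E> (occurrence 2), the suffix after <E> is empty, so FOLLOW(<E>) ⊇ FOLLOW(<S>) = {$}; in <E>→<D> <E> <K>, <E> is followed by <K> with FIRST {p, s, t}; in <K>→p <D> <E>, the suffix after <E> is empty, so FOLLOW(<E>) ⊇ FOLLOW(<K>) = {$, p, s, t}; in <K>→<D> <E> s, <E> is followed by s with FIRST {s}; in <D>→s s <E>, the suffix after <E> is empty, so FOLLOW(<E>) ⊇ FOLLOW(<D>) = {$, p, s, t}. Thus FOLLOW(<E>) = {$, p, s, t}.
FOLLOW(<K>): in <E>→<K>, the suffix after <K> is empty, so FOLLOW(<K>) ⊇ FOLLOW(<E>) = {$, p, s, t}; in <E>→<D> <E> <K>, the suffix after <K> is empty, so FOLLOW(<K>) ⊇ FOLLOW(<E>) = {$, p, s, t}. Thus FOLLOW(<K>) = {$, p, s, t}.
FOLLOW(<D>): in <E>→<D> <E> <K>, <D> is followed by <E> <K> with FIRST {p, s, t}; in <K>→p <D> <E>, <D> is followed by <E> with FIRST {λ, p, s, t}; in <K>→p <D> <E>, the suffix after <D> is nullable, so FOLLOW(<D>) ⊇ FOLLOW(<K>) = {$, p, s, t}; in <K>→<D> <E> s, <D> is followed by <E> s with FIRST {p, s, t}. Thus FOLLOW(<D>) = {$, p, s, t}.

{$, p, s, t}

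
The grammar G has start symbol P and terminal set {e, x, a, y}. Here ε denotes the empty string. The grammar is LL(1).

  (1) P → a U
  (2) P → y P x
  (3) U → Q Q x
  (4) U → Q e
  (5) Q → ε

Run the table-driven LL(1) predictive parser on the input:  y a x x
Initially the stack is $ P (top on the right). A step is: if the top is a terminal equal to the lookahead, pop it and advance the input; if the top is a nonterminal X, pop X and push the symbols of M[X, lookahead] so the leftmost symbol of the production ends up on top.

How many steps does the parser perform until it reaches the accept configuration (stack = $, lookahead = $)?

9

     Stack      Input      Action
  1  $ P        y a x x $  expand P → y P x
  2  $ x P y    y a x x $  match y
  3  $ x P      a x x $    expand P → a U
  4  $ x U a    a x x $    match a
  5  $ x U      x x $      expand U → Q Q x
  6  $ x x Q Q  x x $      expand Q → ε
  7  $ x x Q    x x $      expand Q → ε
  8  $ x x      x x $      match x
  9  $ x        x $        match x
Accept reached after 9 steps.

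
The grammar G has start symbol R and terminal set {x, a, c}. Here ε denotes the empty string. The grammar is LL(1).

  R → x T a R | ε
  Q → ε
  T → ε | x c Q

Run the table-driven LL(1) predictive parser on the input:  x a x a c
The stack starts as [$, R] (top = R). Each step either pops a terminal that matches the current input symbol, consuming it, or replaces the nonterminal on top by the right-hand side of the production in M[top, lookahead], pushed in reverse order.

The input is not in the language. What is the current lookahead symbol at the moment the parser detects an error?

c

step 1: stack=$ R  input=x a x a c $  — expand R → x T a R
step 2: stack=$ R a T x  input=x a x a c $  — match x
step 3: stack=$ R a T  input=a x a c $  — expand T → ε
step 4: stack=$ R a  input=a x a c $  — match a
step 5: stack=$ R  input=x a c $  — expand R → x T a R
step 6: stack=$ R a T x  input=x a c $  — match x
step 7: stack=$ R a T  input=a c $  — expand T → ε
step 8: stack=$ R a  input=a c $  — match a
step 9: stack=$ R  input=c $  — error: M[R, c] is empty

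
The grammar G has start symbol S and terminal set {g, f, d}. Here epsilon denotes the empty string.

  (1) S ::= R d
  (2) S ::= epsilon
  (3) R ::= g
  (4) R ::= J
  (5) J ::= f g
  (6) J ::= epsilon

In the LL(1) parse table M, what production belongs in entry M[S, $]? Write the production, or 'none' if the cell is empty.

S ::= epsilon

FIRST(J): from J::=f g we get {f}; from J::=epsilon we get {epsilon}. So FIRST(J) = {epsilon, f}.
FIRST(R): from R::=g we get {g}; from R::=J we get {epsilon, f}. So FIRST(R) = {epsilon, f, g}.
FIRST(S): from S::=R d we get {d, f, g}; from S::=epsilon we get {epsilon}. So FIRST(S) = {epsilon, d, f, g}.
FOLLOW(S) includes $ since S is the start symbol.
FOLLOW(S): S appears on no right-hand side. Thus FOLLOW(S) = {$}.
For S ::= R d: FIRST(R d) = {d, f, g}, so it goes in M[S, t] for t ∈ {d, f, g}.
For S ::= epsilon: FIRST(epsilon) = {epsilon}, so it goes in M[S, t] for t ∈ {}; since epsilon ∈ FIRST, also for every t ∈ FOLLOW(S) = {$}.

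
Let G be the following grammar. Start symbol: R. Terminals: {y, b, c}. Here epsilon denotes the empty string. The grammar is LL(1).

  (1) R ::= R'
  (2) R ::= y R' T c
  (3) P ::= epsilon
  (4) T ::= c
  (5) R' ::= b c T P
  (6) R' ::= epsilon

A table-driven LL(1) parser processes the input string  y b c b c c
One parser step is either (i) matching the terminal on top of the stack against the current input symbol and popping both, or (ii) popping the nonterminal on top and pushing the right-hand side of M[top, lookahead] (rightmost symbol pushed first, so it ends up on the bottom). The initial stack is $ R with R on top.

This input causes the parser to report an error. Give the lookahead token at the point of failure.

b

step 1: stack=$ R  input=y b c b c c $  — expand R ::= y R' T c
step 2: stack=$ c T R' y  input=y b c b c c $  — match y
step 3: stack=$ c T R'  input=b c b c c $  — expand R' ::= b c T P
step 4: stack=$ c T P T c b  input=b c b c c $  — match b
step 5: stack=$ c T P T c  input=c b c c $  — match c
step 6: stack=$ c T P T  input=b c c $  — error: M[T, b] is empty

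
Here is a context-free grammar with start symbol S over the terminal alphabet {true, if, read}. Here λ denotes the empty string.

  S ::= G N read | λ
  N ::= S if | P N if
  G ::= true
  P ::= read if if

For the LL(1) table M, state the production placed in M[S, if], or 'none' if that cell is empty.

FIRST(G): from G::=true we get {true}. So FIRST(G) = {true}.
FIRST(P): from P::=read if if we get {read}. So FIRST(P) = {read}.
FIRST(S): from S::=G N read we get {true}; from S::=λ we get {λ}. So FIRST(S) = {λ, true}.
FIRST(N): from N::=S if we get {if, true}; from N::=P N if we get {read}. So FIRST(N) = {if, read, true}.
FOLLOW(S) includes $ since S is the start symbol.
FOLLOW(S): in N::=S if, S is followed by if with FIRST {if}. Thus FOLLOW(S) = {$, if}.
For S ::= G N read: FIRST(G N read) = {true}, so it goes in M[S, t] for t ∈ {true}.
For S ::= λ: FIRST(λ) = {λ}, so it goes in M[S, t] for t ∈ {}; since λ ∈ FIRST, also for every t ∈ FOLLOW(S) = {$, if}.

S ::= λ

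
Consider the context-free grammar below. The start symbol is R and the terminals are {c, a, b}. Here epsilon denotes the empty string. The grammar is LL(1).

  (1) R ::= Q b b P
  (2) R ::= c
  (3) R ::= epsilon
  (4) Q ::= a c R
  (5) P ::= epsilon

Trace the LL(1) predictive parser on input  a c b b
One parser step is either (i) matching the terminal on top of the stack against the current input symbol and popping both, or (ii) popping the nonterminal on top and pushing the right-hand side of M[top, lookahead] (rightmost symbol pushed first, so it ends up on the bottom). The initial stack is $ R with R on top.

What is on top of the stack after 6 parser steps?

b

step 1: stack=$ R  input=a c b b $  — expand R ::= Q b b P
step 2: stack=$ P b b Q  input=a c b b $  — expand Q ::= a c R
step 3: stack=$ P b b R c a  input=a c b b $  — match a
step 4: stack=$ P b b R c  input=c b b $  — match c
step 5: stack=$ P b b R  input=b b $  — expand R ::= epsilon
step 6: stack=$ P b b  input=b b $  — match b
Stack after step 6: $ P b (top = b).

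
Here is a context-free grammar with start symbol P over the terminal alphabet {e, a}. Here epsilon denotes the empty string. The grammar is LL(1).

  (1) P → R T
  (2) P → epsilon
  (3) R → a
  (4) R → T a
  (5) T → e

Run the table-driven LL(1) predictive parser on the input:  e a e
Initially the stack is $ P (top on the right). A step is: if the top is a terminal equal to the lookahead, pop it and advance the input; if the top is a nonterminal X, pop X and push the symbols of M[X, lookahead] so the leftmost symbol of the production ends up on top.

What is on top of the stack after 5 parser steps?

step 1: stack=$ P  input=e a e $  — expand P → R T
step 2: stack=$ T R  input=e a e $  — expand R → T a
step 3: stack=$ T a T  input=e a e $  — expand T → e
step 4: stack=$ T a e  input=e a e $  — match e
step 5: stack=$ T a  input=a e $  — match a
Stack after step 5: $ T (top = T).

T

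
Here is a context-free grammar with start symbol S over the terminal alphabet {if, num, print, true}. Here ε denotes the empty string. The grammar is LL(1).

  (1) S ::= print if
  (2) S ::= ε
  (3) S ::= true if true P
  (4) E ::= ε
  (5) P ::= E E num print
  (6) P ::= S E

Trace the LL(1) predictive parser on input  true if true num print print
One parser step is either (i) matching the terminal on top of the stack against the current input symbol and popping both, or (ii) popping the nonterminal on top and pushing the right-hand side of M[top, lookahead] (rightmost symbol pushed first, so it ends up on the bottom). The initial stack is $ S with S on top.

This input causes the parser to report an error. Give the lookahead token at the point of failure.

print

step 1: stack=$ S  input=true if true num print print $  — expand S ::= true if true P
step 2: stack=$ P true if true  input=true if true num print print $  — match true
step 3: stack=$ P true if  input=if true num print print $  — match if
step 4: stack=$ P true  input=true num print print $  — match true
step 5: stack=$ P  input=num print print $  — expand P ::= E E num print
step 6: stack=$ print num E E  input=num print print $  — expand E ::= ε
step 7: stack=$ print num E  input=num print print $  — expand E ::= ε
step 8: stack=$ print num  input=num print print $  — match num
step 9: stack=$ print  input=print print $  — match print
step 10: stack=$  input=print $  — error: stack empty but input remains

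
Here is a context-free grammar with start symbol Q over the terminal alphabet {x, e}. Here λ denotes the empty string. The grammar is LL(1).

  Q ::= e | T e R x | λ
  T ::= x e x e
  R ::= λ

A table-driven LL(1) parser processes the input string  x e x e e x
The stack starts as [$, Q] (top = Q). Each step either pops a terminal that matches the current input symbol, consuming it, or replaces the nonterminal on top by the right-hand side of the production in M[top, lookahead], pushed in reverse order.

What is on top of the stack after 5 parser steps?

e

     Stack            Input          Action
  1  $ Q              x e x e e x $  expand Q ::= T e R x
  2  $ x R e T        x e x e e x $  expand T ::= x e x e
  3  $ x R e e x e x  x e x e e x $  match x
  4  $ x R e e x e    e x e e x $    match e
  5  $ x R e e x      x e e x $      match x
Stack after step 5: $ x R e e (top = e).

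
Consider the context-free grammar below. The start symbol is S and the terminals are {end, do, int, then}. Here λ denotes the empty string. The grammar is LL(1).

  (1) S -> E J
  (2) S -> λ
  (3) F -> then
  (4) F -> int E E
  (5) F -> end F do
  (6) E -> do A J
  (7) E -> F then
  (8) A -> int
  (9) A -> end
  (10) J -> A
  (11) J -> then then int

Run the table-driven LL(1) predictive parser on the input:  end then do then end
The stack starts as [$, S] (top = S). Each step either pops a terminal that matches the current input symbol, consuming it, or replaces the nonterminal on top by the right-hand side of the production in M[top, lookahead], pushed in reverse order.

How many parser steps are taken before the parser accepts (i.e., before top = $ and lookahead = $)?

11

      Stack              Input                   Action
   1  $ S                end then do then end $  expand S -> E J
   2  $ J E              end then do then end $  expand E -> F then
   3  $ J then F         end then do then end $  expand F -> end F do
   4  $ J then do F end  end then do then end $  match end
   5  $ J then do F      then do then end $      expand F -> then
   6  $ J then do then   then do then end $      match then
   7  $ J then do        do then end $           match do
   8  $ J then           then end $              match then
   9  $ J                end $                   expand J -> A
  10  $ A                end $                   expand A -> end
  11  $ end              end $                   match end
Accept reached after 11 steps.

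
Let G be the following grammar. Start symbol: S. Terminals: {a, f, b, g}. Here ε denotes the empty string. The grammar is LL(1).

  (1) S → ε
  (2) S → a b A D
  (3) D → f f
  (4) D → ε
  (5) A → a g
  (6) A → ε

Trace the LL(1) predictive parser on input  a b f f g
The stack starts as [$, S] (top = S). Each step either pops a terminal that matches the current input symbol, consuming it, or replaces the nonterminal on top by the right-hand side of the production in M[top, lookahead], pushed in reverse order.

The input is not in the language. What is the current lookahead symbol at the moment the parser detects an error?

g

step 1: stack=$ S  input=a b f f g $  — expand S → a b A D
step 2: stack=$ D A b a  input=a b f f g $  — match a
step 3: stack=$ D A b  input=b f f g $  — match b
step 4: stack=$ D A  input=f f g $  — expand A → ε
step 5: stack=$ D  input=f f g $  — expand D → f f
step 6: stack=$ f f  input=f f g $  — match f
step 7: stack=$ f  input=f g $  — match f
step 8: stack=$  input=g $  — error: stack empty but input remains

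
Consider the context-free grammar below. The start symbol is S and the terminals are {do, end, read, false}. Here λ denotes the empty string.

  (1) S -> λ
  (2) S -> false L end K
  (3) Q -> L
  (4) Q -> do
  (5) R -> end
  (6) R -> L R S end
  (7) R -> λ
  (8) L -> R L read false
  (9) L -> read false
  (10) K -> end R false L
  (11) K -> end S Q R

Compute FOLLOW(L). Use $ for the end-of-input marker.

{$, do, end, false, read}

FIRST(S) = {λ, false}
FIRST(K) = {end}
FIRST(Q) = {do, end, read}  (via L)
FIRST(R) = {λ, end, read}  (via L R S end)
FIRST(L) = {end, read}  (via R L read false)
FOLLOW(S) includes $ since S is the start symbol.
FOLLOW(S): in R->L R S end, S is followed by end with FIRST {end}; in K->end S Q R, S is followed by Q R with FIRST {do, end, read}. Thus FOLLOW(S) = {$, do, end, read}.
FOLLOW(K): in S->false L end K, the suffix after K is empty, so FOLLOW(K) ⊇ FOLLOW(S) = {$, do, end, read}. Thus FOLLOW(K) = {$, do, end, read}.
FOLLOW(Q): in K->end S Q R, Q is followed by R with FIRST {λ, end, read}; in K->end S Q R, the suffix after Q is nullable, so FOLLOW(Q) ⊇ FOLLOW(K) = {$, do, end, read}. Thus FOLLOW(Q) = {$, do, end, read}.
FOLLOW(R): in R->L R S end, R is followed by S end with FIRST {end, false}; in L->R L read false, R is followed by L read false with FIRST {end, read}; in K->end R false L, R is followed by false L with FIRST {false}; in K->end S Q R, the suffix after R is empty, so FOLLOW(R) ⊇ FOLLOW(K) = {$, do, end, read}. Thus FOLLOW(R) = {$, do, end, false, read}.
FOLLOW(L): in S->false L end K, L is followed by end K with FIRST {end}; in Q->L, the suffix after L is empty, so FOLLOW(L) ⊇ FOLLOW(Q) = {$, do, end, read}; in R->L R S end, L is followed by R S end with FIRST {end, false, read}; in L->R L read false, L is followed by read false with FIRST {read}; in K->end R false L, the suffix after L is empty, so FOLLOW(L) ⊇ FOLLOW(K) = {$, do, end, read}. Thus FOLLOW(L) = {$, do, end, false, read}.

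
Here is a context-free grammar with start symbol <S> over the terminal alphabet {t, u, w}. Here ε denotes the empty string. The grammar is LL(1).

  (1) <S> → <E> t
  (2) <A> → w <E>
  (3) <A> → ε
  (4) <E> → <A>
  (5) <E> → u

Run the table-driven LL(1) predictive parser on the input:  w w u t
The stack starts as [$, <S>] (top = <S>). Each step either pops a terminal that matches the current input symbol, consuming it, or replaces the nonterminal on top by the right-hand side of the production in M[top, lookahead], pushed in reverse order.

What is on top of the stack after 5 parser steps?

<A>

step 1: stack=$ <S>  input=w w u t $  — expand <S> → <E> t
step 2: stack=$ t <E>  input=w w u t $  — expand <E> → <A>
step 3: stack=$ t <A>  input=w w u t $  — expand <A> → w <E>
step 4: stack=$ t <E> w  input=w w u t $  — match w
step 5: stack=$ t <E>  input=w u t $  — expand <E> → <A>
Stack after step 5: $ t <A> (top = <A>).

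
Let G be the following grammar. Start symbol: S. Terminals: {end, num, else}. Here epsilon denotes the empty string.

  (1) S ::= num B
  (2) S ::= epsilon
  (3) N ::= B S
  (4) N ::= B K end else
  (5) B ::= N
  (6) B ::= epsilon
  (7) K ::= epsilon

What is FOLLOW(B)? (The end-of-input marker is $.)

{$, end, num}

FIRST(S) = {epsilon, num}
FIRST(K) = {epsilon}
FIRST(N) = {epsilon, end, num}  (via B S, B K end else)
FIRST(B) = {epsilon, end, num}  (via N)
FOLLOW(S) includes $ since S is the start symbol.
FOLLOW(K): in N::=B K end else, K is followed by end else with FIRST {end}. Thus FOLLOW(K) = {end}.
FOLLOW(S): in N::=B S, the suffix after S is empty, so FOLLOW(S) ⊇ FOLLOW(N) = {$, end, num}. Thus FOLLOW(S) = {$, end, num}.
FOLLOW(N): in B::=N, the suffix after N is empty, so FOLLOW(N) ⊇ FOLLOW(B) = {$, end, num}. Thus FOLLOW(N) = {$, end, num}.
FOLLOW(B): in S::=num B, the suffix after B is empty, so FOLLOW(B) ⊇ FOLLOW(S) = {$, end, num}; in N::=B S, B is followed by S with FIRST {epsilon, num}; in N::=B S, the suffix after B is nullable, so FOLLOW(B) ⊇ FOLLOW(N) = {$, end, num}; in N::=B K end else, B is followed by K end else with FIRST {end}. Thus FOLLOW(B) = {$, end, num}.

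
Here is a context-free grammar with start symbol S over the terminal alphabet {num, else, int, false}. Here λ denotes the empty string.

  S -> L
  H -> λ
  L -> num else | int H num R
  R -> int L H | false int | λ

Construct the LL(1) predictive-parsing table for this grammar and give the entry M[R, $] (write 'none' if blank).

FIRST(H) = {λ}
FIRST(L) = {int, num}
FIRST(R) = {λ, false, int}
FIRST(S) = {int, num}  (via L)
FOLLOW(S) includes $ since S is the start symbol.
FOLLOW(L): in S->L, the suffix after L is empty, so FOLLOW(L) ⊇ FOLLOW(S) = {$}; in R->int L H, L is followed by H with FIRST {λ}; in R->int L H, the suffix after L is nullable, so FOLLOW(L) ⊇ FOLLOW(R) = {$}. Thus FOLLOW(L) = {$}.
FOLLOW(R): in L->int H num R, the suffix after R is empty, so FOLLOW(R) ⊇ FOLLOW(L) = {$}. Thus FOLLOW(R) = {$}.
For R -> int L H: FIRST(int L H) = {int}, so it goes in M[R, t] for t ∈ {int}.
For R -> false int: FIRST(false int) = {false}, so it goes in M[R, t] for t ∈ {false}.
For R -> λ: FIRST(λ) = {λ}, so it goes in M[R, t] for t ∈ {}; since λ ∈ FIRST, also for every t ∈ FOLLOW(R) = {$}.

R -> λ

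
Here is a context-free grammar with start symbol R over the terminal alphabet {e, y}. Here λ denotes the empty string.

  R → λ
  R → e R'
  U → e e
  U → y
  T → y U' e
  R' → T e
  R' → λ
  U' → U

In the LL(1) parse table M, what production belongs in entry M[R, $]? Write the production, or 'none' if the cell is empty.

R → λ

FIRST(R) = {λ, e}
FIRST(U) = {e, y}
FIRST(T) = {y}
FIRST(R') = {λ, y}  (via T e)
FIRST(U') = {e, y}  (via U)
FOLLOW(R) includes $ since R is the start symbol.
FOLLOW(R): R appears on no right-hand side. Thus FOLLOW(R) = {$}.
For R → λ: FIRST(λ) = {λ}, so it goes in M[R, t] for t ∈ {}; since λ ∈ FIRST, also for every t ∈ FOLLOW(R) = {$}.
For R → e R': FIRST(e R') = {e}, so it goes in M[R, t] for t ∈ {e}.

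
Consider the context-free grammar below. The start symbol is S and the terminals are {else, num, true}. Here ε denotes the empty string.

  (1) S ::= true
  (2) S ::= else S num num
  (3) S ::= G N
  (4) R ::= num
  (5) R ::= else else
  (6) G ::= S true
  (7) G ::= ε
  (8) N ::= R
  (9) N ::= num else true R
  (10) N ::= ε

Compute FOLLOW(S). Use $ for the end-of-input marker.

{$, num, true}

FIRST(R) = {else, num}
FIRST(N) = {ε, else, num}  (via R)
FIRST(S) = {ε, else, num, true}  (via G N)
FIRST(G) = {ε, else, num, true}  (via S true)
FOLLOW(S) includes $ since S is the start symbol.
FOLLOW(S): in S::=else S num num, S is followed by num num with FIRST {num}; in G::=S true, S is followed by true with FIRST {true}. Thus FOLLOW(S) = {$, num, true}.
FOLLOW(G): in S::=G N, G is followed by N with FIRST {ε, else, num}; in S::=G N, the suffix after G is nullable, so FOLLOW(G) ⊇ FOLLOW(S) = {$, num, true}. Thus FOLLOW(G) = {$, else, num, true}.
FOLLOW(N): in S::=G N, the suffix after N is empty, so FOLLOW(N) ⊇ FOLLOW(S) = {$, num, true}. Thus FOLLOW(N) = {$, num, true}.
FOLLOW(R): in N::=R, the suffix after R is empty, so FOLLOW(R) ⊇ FOLLOW(N) = {$, num, true}; in N::=num else true R, the suffix after R is empty, so FOLLOW(R) ⊇ FOLLOW(N) = {$, num, true}. Thus FOLLOW(R) = {$, num, true}.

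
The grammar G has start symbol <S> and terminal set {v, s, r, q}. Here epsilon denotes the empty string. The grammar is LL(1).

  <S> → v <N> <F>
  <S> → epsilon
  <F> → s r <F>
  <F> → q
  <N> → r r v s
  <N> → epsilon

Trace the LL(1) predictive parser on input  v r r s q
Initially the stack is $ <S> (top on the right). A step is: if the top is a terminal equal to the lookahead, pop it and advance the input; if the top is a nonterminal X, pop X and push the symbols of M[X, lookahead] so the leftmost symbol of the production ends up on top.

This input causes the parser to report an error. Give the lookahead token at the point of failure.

s

step 1: stack=$ <S>  input=v r r s q $  — expand <S> → v <N> <F>
step 2: stack=$ <F> <N> v  input=v r r s q $  — match v
step 3: stack=$ <F> <N>  input=r r s q $  — expand <N> → r r v s
step 4: stack=$ <F> s v r r  input=r r s q $  — match r
step 5: stack=$ <F> s v r  input=r s q $  — match r
step 6: stack=$ <F> s v  input=s q $  — error: top is terminal v but lookahead is s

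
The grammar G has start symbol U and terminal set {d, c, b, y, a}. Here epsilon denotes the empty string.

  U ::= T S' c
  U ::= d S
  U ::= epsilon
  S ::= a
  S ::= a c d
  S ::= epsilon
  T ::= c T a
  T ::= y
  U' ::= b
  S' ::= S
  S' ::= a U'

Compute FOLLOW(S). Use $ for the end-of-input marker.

{$, c}

FIRST(S): from S::=a we get {a}; from S::=a c d we get {a}; from S::=epsilon we get {epsilon}. So FIRST(S) = {epsilon, a}.
FIRST(T): from T::=c T a we get {c}; from T::=y we get {y}. So FIRST(T) = {c, y}.
FIRST(U'): from U'::=b we get {b}. So FIRST(U') = {b}.
FIRST(U): from U::=T S' c we get {c, y}; from U::=d S we get {d}; from U::=epsilon we get {epsilon}. So FIRST(U) = {epsilon, c, d, y}.
FIRST(S'): from S'::=S we get {epsilon, a}; from S'::=a U' we get {a}. So FIRST(S') = {epsilon, a}.
FOLLOW(U) includes $ since U is the start symbol.
FOLLOW(U): U appears on no right-hand side. Thus FOLLOW(U) = {$}.
FOLLOW(T): in U::=T S' c, T is followed by S' c with FIRST {a, c}; in T::=c T a, T is followed by a with FIRST {a}. Thus FOLLOW(T) = {a, c}.
FOLLOW(S'): in U::=T S' c, S' is followed by c with FIRST {c}. Thus FOLLOW(S') = {c}.
FOLLOW(S): in U::=d S, the suffix after S is empty, so FOLLOW(S) ⊇ FOLLOW(U) = {$}; in S'::=S, the suffix after S is empty, so FOLLOW(S) ⊇ FOLLOW(S') = {c}. Thus FOLLOW(S) = {$, c}.
FOLLOW(U'): in S'::=a U', the suffix after U' is empty, so FOLLOW(U') ⊇ FOLLOW(S') = {c}. Thus FOLLOW(U') = {c}.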